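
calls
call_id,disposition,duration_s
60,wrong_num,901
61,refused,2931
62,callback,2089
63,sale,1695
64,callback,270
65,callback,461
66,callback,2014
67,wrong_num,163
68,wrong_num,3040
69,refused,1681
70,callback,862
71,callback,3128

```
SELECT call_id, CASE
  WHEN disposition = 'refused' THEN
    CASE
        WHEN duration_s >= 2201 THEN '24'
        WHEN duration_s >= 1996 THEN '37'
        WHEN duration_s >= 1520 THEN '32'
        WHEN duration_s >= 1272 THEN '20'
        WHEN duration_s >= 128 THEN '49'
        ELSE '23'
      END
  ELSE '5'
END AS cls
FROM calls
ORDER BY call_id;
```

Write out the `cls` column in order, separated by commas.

call_id=60: disposition='wrong_num' → outer ELSE → 5
call_id=61: disposition='refused' → inner[duration_s >= 2201] → 24
call_id=62: disposition='callback' → outer ELSE → 5
call_id=63: disposition='sale' → outer ELSE → 5
call_id=64: disposition='callback' → outer ELSE → 5
call_id=65: disposition='callback' → outer ELSE → 5
call_id=66: disposition='callback' → outer ELSE → 5
call_id=67: disposition='wrong_num' → outer ELSE → 5
call_id=68: disposition='wrong_num' → outer ELSE → 5
call_id=69: disposition='refused' → inner[duration_s >= 1520] → 32
call_id=70: disposition='callback' → outer ELSE → 5
call_id=71: disposition='callback' → outer ELSE → 5

5, 24, 5, 5, 5, 5, 5, 5, 5, 32, 5, 5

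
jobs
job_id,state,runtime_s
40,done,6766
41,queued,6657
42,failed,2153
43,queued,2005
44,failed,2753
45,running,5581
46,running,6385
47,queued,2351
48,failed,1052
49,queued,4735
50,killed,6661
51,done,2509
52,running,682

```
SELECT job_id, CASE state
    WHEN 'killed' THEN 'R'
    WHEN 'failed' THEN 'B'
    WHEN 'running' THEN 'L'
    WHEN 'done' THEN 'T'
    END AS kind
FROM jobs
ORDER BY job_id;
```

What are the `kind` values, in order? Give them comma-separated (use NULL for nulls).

T, NULL, B, NULL, B, L, L, NULL, B, NULL, R, T, L

job_id=40: state='done' → T
job_id=41: (no match → NULL) → NULL
job_id=42: state='failed' → B
job_id=43: (no match → NULL) → NULL
job_id=44: state='failed' → B
job_id=45: state='running' → L
job_id=46: state='running' → L
job_id=47: (no match → NULL) → NULL
job_id=48: state='failed' → B
job_id=49: (no match → NULL) → NULL
job_id=50: state='killed' → R
job_id=51: state='done' → T
job_id=52: state='running' → L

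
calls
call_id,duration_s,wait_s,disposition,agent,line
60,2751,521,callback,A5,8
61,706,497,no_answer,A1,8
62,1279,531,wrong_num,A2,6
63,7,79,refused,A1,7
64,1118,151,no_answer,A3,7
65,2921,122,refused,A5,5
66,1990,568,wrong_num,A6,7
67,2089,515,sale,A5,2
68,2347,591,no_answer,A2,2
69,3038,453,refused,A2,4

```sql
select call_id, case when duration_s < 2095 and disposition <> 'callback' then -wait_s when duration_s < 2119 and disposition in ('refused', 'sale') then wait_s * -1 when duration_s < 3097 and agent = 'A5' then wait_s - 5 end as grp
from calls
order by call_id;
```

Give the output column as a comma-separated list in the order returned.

516, -497, -531, -79, -151, 117, -568, -515, NULL, NULL

call_id=60: duration_s < 3097 and agent = 'A5' → 516
call_id=61: duration_s < 2095 and disposition <> 'callback' → -497
call_id=62: duration_s < 2095 and disposition <> 'callback' → -531
call_id=63: duration_s < 2095 and disposition <> 'callback' → -79
call_id=64: duration_s < 2095 and disposition <> 'callback' → -151
call_id=65: duration_s < 3097 and agent = 'A5' → 117
call_id=66: duration_s < 2095 and disposition <> 'callback' → -568
call_id=67: duration_s < 2095 and disposition <> 'callback' → -515
call_id=68: (no match → NULL) → NULL
call_id=69: (no match → NULL) → NULL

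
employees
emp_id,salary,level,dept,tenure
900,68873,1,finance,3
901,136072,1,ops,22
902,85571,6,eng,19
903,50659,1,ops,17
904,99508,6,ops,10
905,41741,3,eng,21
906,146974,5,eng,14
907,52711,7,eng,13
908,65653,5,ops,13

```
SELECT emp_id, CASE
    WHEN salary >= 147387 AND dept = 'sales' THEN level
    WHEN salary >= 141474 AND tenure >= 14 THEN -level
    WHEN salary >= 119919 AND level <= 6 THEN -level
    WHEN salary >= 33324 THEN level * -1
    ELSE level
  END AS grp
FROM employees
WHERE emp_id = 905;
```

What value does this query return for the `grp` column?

-3

emp_id = 905: salary=41741, level=3, dept=eng, tenure=21.
salary >= 147387 AND dept = 'sales' → false
salary >= 141474 AND tenure >= 14 → false
salary >= 119919 AND level <= 6 → false
salary >= 33324 → true → -3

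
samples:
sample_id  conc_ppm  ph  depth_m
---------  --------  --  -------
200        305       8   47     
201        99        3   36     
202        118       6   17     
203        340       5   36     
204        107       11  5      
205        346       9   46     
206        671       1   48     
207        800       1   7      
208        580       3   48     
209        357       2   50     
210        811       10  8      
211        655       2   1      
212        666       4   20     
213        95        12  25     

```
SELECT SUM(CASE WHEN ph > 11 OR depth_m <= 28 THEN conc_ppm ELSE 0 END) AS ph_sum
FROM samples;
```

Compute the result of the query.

sample_id=200: ✗
sample_id=201: ✗
sample_id=202: ✓ → 118
sample_id=203: ✗
sample_id=204: ✓ → 107
sample_id=205: ✗
sample_id=206: ✗
sample_id=207: ✓ → 800
sample_id=208: ✗
sample_id=209: ✗
sample_id=210: ✓ → 811
sample_id=211: ✓ → 655
sample_id=212: ✓ → 666
sample_id=213: ✓ → 95
ph_sum = 118 + 107 + 800 + 811 + 655 + 666 + 95 = 3252

3252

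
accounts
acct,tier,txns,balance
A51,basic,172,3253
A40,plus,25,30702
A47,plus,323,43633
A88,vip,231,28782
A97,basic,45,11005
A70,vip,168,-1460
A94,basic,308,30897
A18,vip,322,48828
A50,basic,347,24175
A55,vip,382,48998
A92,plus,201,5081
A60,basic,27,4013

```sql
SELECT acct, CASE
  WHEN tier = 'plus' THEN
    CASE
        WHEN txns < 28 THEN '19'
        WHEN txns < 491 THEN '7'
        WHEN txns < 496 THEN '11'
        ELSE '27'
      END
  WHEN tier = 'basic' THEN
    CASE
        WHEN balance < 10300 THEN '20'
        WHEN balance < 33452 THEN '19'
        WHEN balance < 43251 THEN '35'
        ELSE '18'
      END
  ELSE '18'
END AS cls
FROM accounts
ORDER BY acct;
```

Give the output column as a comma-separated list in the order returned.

acct=A18: tier='vip' → outer ELSE → 18
acct=A40: tier='plus' → inner[txns < 28] → 19
acct=A47: tier='plus' → inner[txns < 491] → 7
acct=A50: tier='basic' → inner[balance < 33452] → 19
acct=A51: tier='basic' → inner[balance < 10300] → 20
acct=A55: tier='vip' → outer ELSE → 18
acct=A60: tier='basic' → inner[balance < 10300] → 20
acct=A70: tier='vip' → outer ELSE → 18
acct=A88: tier='vip' → outer ELSE → 18
acct=A92: tier='plus' → inner[txns < 491] → 7
acct=A94: tier='basic' → inner[balance < 33452] → 19
acct=A97: tier='basic' → inner[balance < 33452] → 19

18, 19, 7, 19, 20, 18, 20, 18, 18, 7, 19, 19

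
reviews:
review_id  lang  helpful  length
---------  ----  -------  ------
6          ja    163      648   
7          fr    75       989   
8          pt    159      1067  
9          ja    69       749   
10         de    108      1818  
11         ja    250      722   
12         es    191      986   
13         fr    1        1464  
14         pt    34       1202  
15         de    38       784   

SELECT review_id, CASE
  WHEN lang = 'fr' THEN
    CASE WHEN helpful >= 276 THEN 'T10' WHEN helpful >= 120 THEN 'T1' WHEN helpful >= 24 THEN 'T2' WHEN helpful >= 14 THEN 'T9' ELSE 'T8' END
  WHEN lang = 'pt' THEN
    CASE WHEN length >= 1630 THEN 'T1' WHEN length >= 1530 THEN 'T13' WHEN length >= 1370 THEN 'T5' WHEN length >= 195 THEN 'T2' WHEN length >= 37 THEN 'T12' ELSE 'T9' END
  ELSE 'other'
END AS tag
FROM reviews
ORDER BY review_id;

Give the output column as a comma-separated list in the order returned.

other, T2, T2, other, other, other, other, T8, T2, other

review_id=6: lang='ja' → outer ELSE → other
review_id=7: lang='fr' → inner[helpful >= 24] → T2
review_id=8: lang='pt' → inner[length >= 195] → T2
review_id=9: lang='ja' → outer ELSE → other
review_id=10: lang='de' → outer ELSE → other
review_id=11: lang='ja' → outer ELSE → other
review_id=12: lang='es' → outer ELSE → other
review_id=13: lang='fr' → inner[ELSE] → T8
review_id=14: lang='pt' → inner[length >= 195] → T2
review_id=15: lang='de' → outer ELSE → other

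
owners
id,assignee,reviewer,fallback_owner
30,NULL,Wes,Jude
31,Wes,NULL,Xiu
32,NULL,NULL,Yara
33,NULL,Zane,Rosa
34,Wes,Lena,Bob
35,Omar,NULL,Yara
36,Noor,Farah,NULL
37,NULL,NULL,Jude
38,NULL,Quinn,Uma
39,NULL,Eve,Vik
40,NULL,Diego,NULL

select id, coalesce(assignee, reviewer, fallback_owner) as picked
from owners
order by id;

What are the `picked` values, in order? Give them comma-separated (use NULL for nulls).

Wes, Wes, Yara, Zane, Wes, Omar, Noor, Jude, Quinn, Eve, Diego

id=30: assignee=NULL, reviewer=Wes → Wes
id=31: assignee=Wes → Wes
id=32: assignee=NULL, reviewer=NULL, fallback_owner=Yara → Yara
id=33: assignee=NULL, reviewer=Zane → Zane
id=34: assignee=Wes → Wes
id=35: assignee=Omar → Omar
id=36: assignee=Noor → Noor
id=37: assignee=NULL, reviewer=NULL, fallback_owner=Jude → Jude
id=38: assignee=NULL, reviewer=Quinn → Quinn
id=39: assignee=NULL, reviewer=Eve → Eve
id=40: assignee=NULL, reviewer=Diego → Diego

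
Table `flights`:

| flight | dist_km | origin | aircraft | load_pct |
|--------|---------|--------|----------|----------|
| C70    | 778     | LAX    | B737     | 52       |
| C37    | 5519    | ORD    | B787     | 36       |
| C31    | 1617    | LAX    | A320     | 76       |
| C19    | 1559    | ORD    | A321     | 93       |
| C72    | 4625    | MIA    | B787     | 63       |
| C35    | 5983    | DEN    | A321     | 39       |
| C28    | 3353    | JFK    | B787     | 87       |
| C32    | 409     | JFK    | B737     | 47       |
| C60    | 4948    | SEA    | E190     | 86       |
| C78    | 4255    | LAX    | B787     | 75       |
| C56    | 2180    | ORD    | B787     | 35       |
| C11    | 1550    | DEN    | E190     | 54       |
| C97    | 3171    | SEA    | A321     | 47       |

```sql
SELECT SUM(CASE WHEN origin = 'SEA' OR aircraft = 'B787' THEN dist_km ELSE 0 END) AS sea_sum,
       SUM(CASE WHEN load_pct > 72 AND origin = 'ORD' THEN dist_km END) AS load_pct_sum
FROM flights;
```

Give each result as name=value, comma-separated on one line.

[sea_sum: origin = 'SEA' OR aircraft = 'B787']
flight=C70: ✗
flight=C37: ✓ → 5519
flight=C31: ✗
flight=C19: ✗
flight=C72: ✓ → 4625
flight=C35: ✗
flight=C28: ✓ → 3353
flight=C32: ✗
flight=C60: ✓ → 4948
flight=C78: ✓ → 4255
flight=C56: ✓ → 2180
flight=C11: ✗
flight=C97: ✓ → 3171
sea_sum = 5519 + 4625 + 3353 + 4948 + 4255 + 2180 + 3171 = 28051
—
[load_pct_sum: load_pct > 72 AND origin = 'ORD']
flight=C70: ✗
flight=C37: ✗
flight=C31: ✗
flight=C19: ✓ → 1559
flight=C72: ✗
flight=C35: ✗
flight=C28: ✗
flight=C32: ✗
flight=C60: ✗
flight=C78: ✗
flight=C56: ✗
flight=C11: ✗
flight=C97: ✗
load_pct_sum = 1559

sea_sum=28051, load_pct_sum=1559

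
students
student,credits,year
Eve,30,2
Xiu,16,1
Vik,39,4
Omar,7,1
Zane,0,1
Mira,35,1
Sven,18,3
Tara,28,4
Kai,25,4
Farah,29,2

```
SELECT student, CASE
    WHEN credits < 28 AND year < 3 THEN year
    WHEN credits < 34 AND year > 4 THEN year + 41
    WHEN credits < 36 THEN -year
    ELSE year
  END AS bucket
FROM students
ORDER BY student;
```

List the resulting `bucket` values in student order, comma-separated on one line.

-2, -2, -4, -1, 1, -3, -4, 4, 1, 1

student=Eve: credits < 36 → -2
student=Farah: credits < 36 → -2
student=Kai: credits < 36 → -4
student=Mira: credits < 36 → -1
student=Omar: credits < 28 AND year < 3 → 1
student=Sven: credits < 36 → -3
student=Tara: credits < 36 → -4
student=Vik: ELSE → 4
student=Xiu: credits < 28 AND year < 3 → 1
student=Zane: credits < 28 AND year < 3 → 1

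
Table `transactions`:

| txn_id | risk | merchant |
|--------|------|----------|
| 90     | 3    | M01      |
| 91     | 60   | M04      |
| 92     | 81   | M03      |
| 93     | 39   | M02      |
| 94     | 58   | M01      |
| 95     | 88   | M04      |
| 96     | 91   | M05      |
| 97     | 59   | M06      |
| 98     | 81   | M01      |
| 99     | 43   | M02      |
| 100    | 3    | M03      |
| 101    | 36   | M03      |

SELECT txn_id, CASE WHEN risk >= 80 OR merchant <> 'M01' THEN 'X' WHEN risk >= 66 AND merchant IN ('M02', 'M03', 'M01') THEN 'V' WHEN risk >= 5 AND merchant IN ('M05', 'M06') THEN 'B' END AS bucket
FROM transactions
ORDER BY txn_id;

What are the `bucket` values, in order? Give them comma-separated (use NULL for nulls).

NULL, X, X, X, NULL, X, X, X, X, X, X, X

txn_id=90: (no match → NULL) → NULL
txn_id=91: risk >= 80 OR merchant <> 'M01' → X
txn_id=92: risk >= 80 OR merchant <> 'M01' → X
txn_id=93: risk >= 80 OR merchant <> 'M01' → X
txn_id=94: (no match → NULL) → NULL
txn_id=95: risk >= 80 OR merchant <> 'M01' → X
txn_id=96: risk >= 80 OR merchant <> 'M01' → X
txn_id=97: risk >= 80 OR merchant <> 'M01' → X
txn_id=98: risk >= 80 OR merchant <> 'M01' → X
txn_id=99: risk >= 80 OR merchant <> 'M01' → X
txn_id=100: risk >= 80 OR merchant <> 'M01' → X
txn_id=101: risk >= 80 OR merchant <> 'M01' → X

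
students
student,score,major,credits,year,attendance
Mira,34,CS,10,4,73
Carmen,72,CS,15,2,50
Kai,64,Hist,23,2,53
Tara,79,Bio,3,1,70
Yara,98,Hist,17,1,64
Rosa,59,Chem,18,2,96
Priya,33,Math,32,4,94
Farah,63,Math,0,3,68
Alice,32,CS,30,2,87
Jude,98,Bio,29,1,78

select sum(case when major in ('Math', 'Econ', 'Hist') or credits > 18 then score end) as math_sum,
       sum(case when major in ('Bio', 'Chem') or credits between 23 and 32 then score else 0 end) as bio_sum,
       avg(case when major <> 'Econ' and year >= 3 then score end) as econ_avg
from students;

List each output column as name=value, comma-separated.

math_sum=388, bio_sum=365, econ_avg=43.3333333333

[math_sum: major in ('Math', 'Econ', 'Hist') or credits > 18]
student=Mira: ✗
student=Carmen: ✗
student=Kai: ✓ → 64
student=Tara: ✗
student=Yara: ✓ → 98
student=Rosa: ✗
student=Priya: ✓ → 33
student=Farah: ✓ → 63
student=Alice: ✓ → 32
student=Jude: ✓ → 98
math_sum = 64 + 98 + 33 + 63 + 32 + 98 = 388
—
[bio_sum: major in ('Bio', 'Chem') or credits between 23 and 32]
student=Mira: ✗
student=Carmen: ✗
student=Kai: ✓ → 64
student=Tara: ✓ → 79
student=Yara: ✗
student=Rosa: ✓ → 59
student=Priya: ✓ → 33
student=Farah: ✗
student=Alice: ✓ → 32
student=Jude: ✓ → 98
bio_sum = 64 + 79 + 59 + 33 + 32 + 98 = 365
—
[econ_avg: major <> 'Econ' and year >= 3]
student=Mira: ✓ → 34
student=Carmen: ✗
student=Kai: ✗
student=Tara: ✗
student=Yara: ✗
student=Rosa: ✗
student=Priya: ✓ → 33
student=Farah: ✓ → 63
student=Alice: ✗
student=Jude: ✗
econ_avg = (34 + 33 + 63) / 3 = 43.3333333333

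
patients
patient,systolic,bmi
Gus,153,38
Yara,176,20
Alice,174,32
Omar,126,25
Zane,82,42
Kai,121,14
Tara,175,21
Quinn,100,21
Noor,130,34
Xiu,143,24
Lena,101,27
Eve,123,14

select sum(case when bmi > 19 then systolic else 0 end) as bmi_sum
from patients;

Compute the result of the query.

1360

patient=Gus: ✓ → 153
patient=Yara: ✓ → 176
patient=Alice: ✓ → 174
patient=Omar: ✓ → 126
patient=Zane: ✓ → 82
patient=Kai: ✗
patient=Tara: ✓ → 175
patient=Quinn: ✓ → 100
patient=Noor: ✓ → 130
patient=Xiu: ✓ → 143
patient=Lena: ✓ → 101
patient=Eve: ✗
bmi_sum = 153 + 176 + 174 + 126 + 82 + 175 + 100 + 130 + 143 + 101 = 1360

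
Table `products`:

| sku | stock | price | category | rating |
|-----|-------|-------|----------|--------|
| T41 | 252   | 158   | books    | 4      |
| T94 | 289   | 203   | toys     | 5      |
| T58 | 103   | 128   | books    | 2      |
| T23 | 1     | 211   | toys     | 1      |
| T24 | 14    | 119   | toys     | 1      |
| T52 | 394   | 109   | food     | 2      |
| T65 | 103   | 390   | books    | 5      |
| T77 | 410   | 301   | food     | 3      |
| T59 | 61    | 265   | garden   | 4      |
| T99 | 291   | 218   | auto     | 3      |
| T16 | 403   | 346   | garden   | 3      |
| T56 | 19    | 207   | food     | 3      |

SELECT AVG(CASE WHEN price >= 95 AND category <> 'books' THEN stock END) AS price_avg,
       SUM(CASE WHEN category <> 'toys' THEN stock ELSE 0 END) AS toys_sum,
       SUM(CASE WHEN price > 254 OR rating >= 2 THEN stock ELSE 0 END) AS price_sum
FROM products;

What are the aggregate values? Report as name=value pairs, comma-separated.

[price_avg: price >= 95 AND category <> 'books']
sku=T41: ✗
sku=T94: ✓ → 289
sku=T58: ✗
sku=T23: ✓ → 1
sku=T24: ✓ → 14
sku=T52: ✓ → 394
sku=T65: ✗
sku=T77: ✓ → 410
sku=T59: ✓ → 61
sku=T99: ✓ → 291
sku=T16: ✓ → 403
sku=T56: ✓ → 19
price_avg = (289 + 1 + 14 + 394 + 410 + 61 + 291 + 403 + 19) / 9 = 209.1111111111
—
[toys_sum: category <> 'toys']
sku=T41: ✓ → 252
sku=T94: ✗
sku=T58: ✓ → 103
sku=T23: ✗
sku=T24: ✗
sku=T52: ✓ → 394
sku=T65: ✓ → 103
sku=T77: ✓ → 410
sku=T59: ✓ → 61
sku=T99: ✓ → 291
sku=T16: ✓ → 403
sku=T56: ✓ → 19
toys_sum = 252 + 103 + 394 + 103 + 410 + 61 + 291 + 403 + 19 = 2036
—
[price_sum: price > 254 OR rating >= 2]
sku=T41: ✓ → 252
sku=T94: ✓ → 289
sku=T58: ✓ → 103
sku=T23: ✗
sku=T24: ✗
sku=T52: ✓ → 394
sku=T65: ✓ → 103
sku=T77: ✓ → 410
sku=T59: ✓ → 61
sku=T99: ✓ → 291
sku=T16: ✓ → 403
sku=T56: ✓ → 19
price_sum = 252 + 289 + 103 + 394 + 103 + 410 + 61 + 291 + 403 + 19 = 2325

price_avg=209.1111111111, toys_sum=2036, price_sum=2325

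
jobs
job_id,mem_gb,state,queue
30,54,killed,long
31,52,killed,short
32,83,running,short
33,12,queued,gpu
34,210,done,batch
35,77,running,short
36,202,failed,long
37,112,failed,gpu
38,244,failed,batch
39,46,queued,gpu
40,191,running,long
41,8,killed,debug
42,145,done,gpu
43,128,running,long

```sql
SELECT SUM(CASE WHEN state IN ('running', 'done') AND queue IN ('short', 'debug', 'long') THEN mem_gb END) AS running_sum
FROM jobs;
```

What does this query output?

479

job_id=30: ✗
job_id=31: ✗
job_id=32: ✓ → 83
job_id=33: ✗
job_id=34: ✗
job_id=35: ✓ → 77
job_id=36: ✗
job_id=37: ✗
job_id=38: ✗
job_id=39: ✗
job_id=40: ✓ → 191
job_id=41: ✗
job_id=42: ✗
job_id=43: ✓ → 128
running_sum = 83 + 77 + 191 + 128 = 479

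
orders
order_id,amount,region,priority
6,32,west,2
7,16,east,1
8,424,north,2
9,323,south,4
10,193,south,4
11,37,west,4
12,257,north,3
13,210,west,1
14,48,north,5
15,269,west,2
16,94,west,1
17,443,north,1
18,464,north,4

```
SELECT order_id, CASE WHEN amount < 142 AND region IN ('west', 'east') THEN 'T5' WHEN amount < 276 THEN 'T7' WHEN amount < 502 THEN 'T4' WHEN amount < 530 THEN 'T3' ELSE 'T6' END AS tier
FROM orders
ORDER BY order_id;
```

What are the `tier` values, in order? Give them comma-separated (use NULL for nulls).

order_id=6: amount < 142 AND region IN ('west', 'east') → T5
order_id=7: amount < 142 AND region IN ('west', 'east') → T5
order_id=8: amount < 502 → T4
order_id=9: amount < 502 → T4
order_id=10: amount < 276 → T7
order_id=11: amount < 142 AND region IN ('west', 'east') → T5
order_id=12: amount < 276 → T7
order_id=13: amount < 276 → T7
order_id=14: amount < 276 → T7
order_id=15: amount < 276 → T7
order_id=16: amount < 142 AND region IN ('west', 'east') → T5
order_id=17: amount < 502 → T4
order_id=18: amount < 502 → T4

T5, T5, T4, T4, T7, T5, T7, T7, T7, T7, T5, T4, T4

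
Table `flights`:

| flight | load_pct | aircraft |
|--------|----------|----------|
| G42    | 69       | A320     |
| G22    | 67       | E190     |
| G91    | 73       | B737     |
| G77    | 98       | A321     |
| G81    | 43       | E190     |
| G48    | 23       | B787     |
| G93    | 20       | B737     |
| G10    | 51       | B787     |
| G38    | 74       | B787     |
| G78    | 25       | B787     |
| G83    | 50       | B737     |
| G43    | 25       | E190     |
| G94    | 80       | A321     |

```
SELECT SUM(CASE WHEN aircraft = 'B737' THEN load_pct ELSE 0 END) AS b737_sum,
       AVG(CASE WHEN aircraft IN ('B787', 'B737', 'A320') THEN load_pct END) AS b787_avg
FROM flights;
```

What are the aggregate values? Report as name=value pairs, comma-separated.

b737_sum=143, b787_avg=48.125

[b737_sum: aircraft = 'B737']
flight=G42: ✗
flight=G22: ✗
flight=G91: ✓ → 73
flight=G77: ✗
flight=G81: ✗
flight=G48: ✗
flight=G93: ✓ → 20
flight=G10: ✗
flight=G38: ✗
flight=G78: ✗
flight=G83: ✓ → 50
flight=G43: ✗
flight=G94: ✗
b737_sum = 73 + 20 + 50 = 143
—
[b787_avg: aircraft IN ('B787', 'B737', 'A320')]
flight=G42: ✓ → 69
flight=G22: ✗
flight=G91: ✓ → 73
flight=G77: ✗
flight=G81: ✗
flight=G48: ✓ → 23
flight=G93: ✓ → 20
flight=G10: ✓ → 51
flight=G38: ✓ → 74
flight=G78: ✓ → 25
flight=G83: ✓ → 50
flight=G43: ✗
flight=G94: ✗
b787_avg = (69 + 73 + 23 + 20 + 51 + 74 + 25 + 50) / 8 = 48.125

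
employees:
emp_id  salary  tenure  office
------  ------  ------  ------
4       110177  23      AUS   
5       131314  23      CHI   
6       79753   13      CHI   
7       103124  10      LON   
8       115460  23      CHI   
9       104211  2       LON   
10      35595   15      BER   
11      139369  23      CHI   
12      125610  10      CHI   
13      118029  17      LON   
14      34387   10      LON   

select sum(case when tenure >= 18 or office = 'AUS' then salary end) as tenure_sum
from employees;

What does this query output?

496320

emp_id=4: ✓ → 110177
emp_id=5: ✓ → 131314
emp_id=6: ✗
emp_id=7: ✗
emp_id=8: ✓ → 115460
emp_id=9: ✗
emp_id=10: ✗
emp_id=11: ✓ → 139369
emp_id=12: ✗
emp_id=13: ✗
emp_id=14: ✗
tenure_sum = 110177 + 131314 + 115460 + 139369 = 496320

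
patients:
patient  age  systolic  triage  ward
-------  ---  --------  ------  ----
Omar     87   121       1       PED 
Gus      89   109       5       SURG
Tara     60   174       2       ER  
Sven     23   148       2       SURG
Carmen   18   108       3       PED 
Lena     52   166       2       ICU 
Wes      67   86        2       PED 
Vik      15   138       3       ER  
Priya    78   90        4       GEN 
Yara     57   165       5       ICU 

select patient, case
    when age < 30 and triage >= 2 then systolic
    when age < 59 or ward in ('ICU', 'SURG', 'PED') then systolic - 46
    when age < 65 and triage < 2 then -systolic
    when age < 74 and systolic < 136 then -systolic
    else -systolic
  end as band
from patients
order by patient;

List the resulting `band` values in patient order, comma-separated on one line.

108, 63, 120, 75, -90, 148, -174, 138, 40, 119

patient=Carmen: age < 30 and triage >= 2 → 108
patient=Gus: age < 59 or ward in ('ICU', 'SURG', 'PED') → 63
patient=Lena: age < 59 or ward in ('ICU', 'SURG', 'PED') → 120
patient=Omar: age < 59 or ward in ('ICU', 'SURG', 'PED') → 75
patient=Priya: ELSE → -90
patient=Sven: age < 30 and triage >= 2 → 148
patient=Tara: ELSE → -174
patient=Vik: age < 30 and triage >= 2 → 138
patient=Wes: age < 59 or ward in ('ICU', 'SURG', 'PED') → 40
patient=Yara: age < 59 or ward in ('ICU', 'SURG', 'PED') → 119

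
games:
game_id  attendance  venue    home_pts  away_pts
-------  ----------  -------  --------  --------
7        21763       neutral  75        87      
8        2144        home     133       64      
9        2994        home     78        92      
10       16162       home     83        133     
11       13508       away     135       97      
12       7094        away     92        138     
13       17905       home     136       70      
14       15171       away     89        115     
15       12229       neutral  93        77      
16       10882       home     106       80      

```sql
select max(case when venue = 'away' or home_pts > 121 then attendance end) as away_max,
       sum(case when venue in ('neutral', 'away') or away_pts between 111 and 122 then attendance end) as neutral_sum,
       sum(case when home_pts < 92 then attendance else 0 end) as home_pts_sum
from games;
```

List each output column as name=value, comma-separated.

[away_max: venue = 'away' or home_pts > 121]
game_id=7: ✗
game_id=8: ✓ → 2144
game_id=9: ✗
game_id=10: ✗
game_id=11: ✓ → 13508
game_id=12: ✓ → 7094
game_id=13: ✓ → 17905
game_id=14: ✓ → 15171
game_id=15: ✗
game_id=16: ✗
away_max = MAX(2144, 13508, 7094, 17905, 15171) = 17905
—
[neutral_sum: venue in ('neutral', 'away') or away_pts between 111 and 122]
game_id=7: ✓ → 21763
game_id=8: ✗
game_id=9: ✗
game_id=10: ✗
game_id=11: ✓ → 13508
game_id=12: ✓ → 7094
game_id=13: ✗
game_id=14: ✓ → 15171
game_id=15: ✓ → 12229
game_id=16: ✗
neutral_sum = 21763 + 13508 + 7094 + 15171 + 12229 = 69765
—
[home_pts_sum: home_pts < 92]
game_id=7: ✓ → 21763
game_id=8: ✗
game_id=9: ✓ → 2994
game_id=10: ✓ → 16162
game_id=11: ✗
game_id=12: ✗
game_id=13: ✗
game_id=14: ✓ → 15171
game_id=15: ✗
game_id=16: ✗
home_pts_sum = 21763 + 2994 + 16162 + 15171 = 56090

away_max=17905, neutral_sum=69765, home_pts_sum=56090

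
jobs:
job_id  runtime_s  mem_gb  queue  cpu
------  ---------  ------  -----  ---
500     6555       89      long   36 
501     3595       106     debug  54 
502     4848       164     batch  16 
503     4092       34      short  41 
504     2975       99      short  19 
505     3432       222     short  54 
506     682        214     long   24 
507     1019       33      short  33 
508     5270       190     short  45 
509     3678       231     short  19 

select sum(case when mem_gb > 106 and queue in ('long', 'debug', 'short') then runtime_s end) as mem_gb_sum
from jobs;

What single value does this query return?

job_id=500: ✗
job_id=501: ✗
job_id=502: ✗
job_id=503: ✗
job_id=504: ✗
job_id=505: ✓ → 3432
job_id=506: ✓ → 682
job_id=507: ✗
job_id=508: ✓ → 5270
job_id=509: ✓ → 3678
mem_gb_sum = 3432 + 682 + 5270 + 3678 = 13062

13062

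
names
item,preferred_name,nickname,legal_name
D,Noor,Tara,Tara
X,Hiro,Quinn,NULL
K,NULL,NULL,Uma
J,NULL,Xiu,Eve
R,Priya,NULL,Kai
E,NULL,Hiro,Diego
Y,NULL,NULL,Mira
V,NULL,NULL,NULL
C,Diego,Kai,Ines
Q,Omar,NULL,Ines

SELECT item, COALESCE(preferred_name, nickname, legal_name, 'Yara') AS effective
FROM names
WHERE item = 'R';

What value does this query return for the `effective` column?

item = R: preferred_name=Priya, nickname=NULL, legal_name=Kai.
preferred_name=Priya → Priya

Priya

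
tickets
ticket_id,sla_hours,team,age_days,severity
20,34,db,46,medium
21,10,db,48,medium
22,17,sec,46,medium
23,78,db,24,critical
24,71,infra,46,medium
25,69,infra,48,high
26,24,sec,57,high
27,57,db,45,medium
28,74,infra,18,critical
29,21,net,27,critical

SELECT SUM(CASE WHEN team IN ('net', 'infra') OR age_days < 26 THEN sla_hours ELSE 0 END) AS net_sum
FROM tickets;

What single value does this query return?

313

ticket_id=20: ✗
ticket_id=21: ✗
ticket_id=22: ✗
ticket_id=23: ✓ → 78
ticket_id=24: ✓ → 71
ticket_id=25: ✓ → 69
ticket_id=26: ✗
ticket_id=27: ✗
ticket_id=28: ✓ → 74
ticket_id=29: ✓ → 21
net_sum = 78 + 71 + 69 + 74 + 21 = 313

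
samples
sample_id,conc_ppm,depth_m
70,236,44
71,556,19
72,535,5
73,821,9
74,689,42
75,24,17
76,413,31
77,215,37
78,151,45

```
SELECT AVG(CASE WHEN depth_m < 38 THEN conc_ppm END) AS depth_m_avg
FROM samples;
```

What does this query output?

sample_id=70: ✗
sample_id=71: ✓ → 556
sample_id=72: ✓ → 535
sample_id=73: ✓ → 821
sample_id=74: ✗
sample_id=75: ✓ → 24
sample_id=76: ✓ → 413
sample_id=77: ✓ → 215
sample_id=78: ✗
depth_m_avg = (556 + 535 + 821 + 24 + 413 + 215) / 6 = 427.3333333333

427.3333333333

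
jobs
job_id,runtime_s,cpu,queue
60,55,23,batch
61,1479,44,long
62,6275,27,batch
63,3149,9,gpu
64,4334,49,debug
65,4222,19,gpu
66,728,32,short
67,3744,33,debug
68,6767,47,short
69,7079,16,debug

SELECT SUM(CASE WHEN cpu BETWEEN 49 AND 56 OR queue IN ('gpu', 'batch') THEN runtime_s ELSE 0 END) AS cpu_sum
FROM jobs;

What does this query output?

job_id=60: ✓ → 55
job_id=61: ✗
job_id=62: ✓ → 6275
job_id=63: ✓ → 3149
job_id=64: ✓ → 4334
job_id=65: ✓ → 4222
job_id=66: ✗
job_id=67: ✗
job_id=68: ✗
job_id=69: ✗
cpu_sum = 55 + 6275 + 3149 + 4334 + 4222 = 18035

18035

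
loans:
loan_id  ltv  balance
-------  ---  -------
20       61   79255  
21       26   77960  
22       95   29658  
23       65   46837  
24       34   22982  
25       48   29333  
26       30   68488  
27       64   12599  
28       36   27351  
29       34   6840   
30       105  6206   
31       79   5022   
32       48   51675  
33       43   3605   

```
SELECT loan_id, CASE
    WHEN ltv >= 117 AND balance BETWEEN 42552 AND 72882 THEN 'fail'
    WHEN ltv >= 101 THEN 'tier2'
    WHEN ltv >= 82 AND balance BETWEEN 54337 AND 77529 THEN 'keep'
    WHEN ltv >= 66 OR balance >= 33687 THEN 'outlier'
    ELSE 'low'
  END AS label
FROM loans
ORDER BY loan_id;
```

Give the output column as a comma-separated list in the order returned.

loan_id=20: ltv >= 66 OR balance >= 33687 → outlier
loan_id=21: ltv >= 66 OR balance >= 33687 → outlier
loan_id=22: ltv >= 66 OR balance >= 33687 → outlier
loan_id=23: ltv >= 66 OR balance >= 33687 → outlier
loan_id=24: ELSE → low
loan_id=25: ELSE → low
loan_id=26: ltv >= 66 OR balance >= 33687 → outlier
loan_id=27: ELSE → low
loan_id=28: ELSE → low
loan_id=29: ELSE → low
loan_id=30: ltv >= 101 → tier2
loan_id=31: ltv >= 66 OR balance >= 33687 → outlier
loan_id=32: ltv >= 66 OR balance >= 33687 → outlier
loan_id=33: ELSE → low

outlier, outlier, outlier, outlier, low, low, outlier, low, low, low, tier2, outlier, outlier, low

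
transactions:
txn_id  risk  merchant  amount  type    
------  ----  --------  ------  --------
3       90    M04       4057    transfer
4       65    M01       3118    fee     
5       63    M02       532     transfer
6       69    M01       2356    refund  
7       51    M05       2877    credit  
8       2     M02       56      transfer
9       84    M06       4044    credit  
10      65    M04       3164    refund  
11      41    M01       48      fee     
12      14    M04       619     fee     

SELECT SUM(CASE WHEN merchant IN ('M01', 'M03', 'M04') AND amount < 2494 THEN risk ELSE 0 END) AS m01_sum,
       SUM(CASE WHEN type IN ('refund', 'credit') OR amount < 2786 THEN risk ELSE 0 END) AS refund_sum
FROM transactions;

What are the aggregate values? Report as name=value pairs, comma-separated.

m01_sum=124, refund_sum=389

[m01_sum: merchant IN ('M01', 'M03', 'M04') AND amount < 2494]
txn_id=3: ✗
txn_id=4: ✗
txn_id=5: ✗
txn_id=6: ✓ → 69
txn_id=7: ✗
txn_id=8: ✗
txn_id=9: ✗
txn_id=10: ✗
txn_id=11: ✓ → 41
txn_id=12: ✓ → 14
m01_sum = 69 + 41 + 14 = 124
—
[refund_sum: type IN ('refund', 'credit') OR amount < 2786]
txn_id=3: ✗
txn_id=4: ✗
txn_id=5: ✓ → 63
txn_id=6: ✓ → 69
txn_id=7: ✓ → 51
txn_id=8: ✓ → 2
txn_id=9: ✓ → 84
txn_id=10: ✓ → 65
txn_id=11: ✓ → 41
txn_id=12: ✓ → 14
refund_sum = 63 + 69 + 51 + 2 + 84 + 65 + 41 + 14 = 389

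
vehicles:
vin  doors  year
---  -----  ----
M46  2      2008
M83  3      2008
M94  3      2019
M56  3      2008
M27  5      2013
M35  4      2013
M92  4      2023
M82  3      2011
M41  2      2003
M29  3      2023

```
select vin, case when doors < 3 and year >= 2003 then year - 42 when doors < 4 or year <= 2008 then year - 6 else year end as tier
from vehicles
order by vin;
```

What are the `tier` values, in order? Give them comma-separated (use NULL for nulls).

2013, 2017, 2013, 1961, 1966, 2002, 2005, 2002, 2023, 2013

vin=M27: ELSE → 2013
vin=M29: doors < 4 or year <= 2008 → 2017
vin=M35: ELSE → 2013
vin=M41: doors < 3 and year >= 2003 → 1961
vin=M46: doors < 3 and year >= 2003 → 1966
vin=M56: doors < 4 or year <= 2008 → 2002
vin=M82: doors < 4 or year <= 2008 → 2005
vin=M83: doors < 4 or year <= 2008 → 2002
vin=M92: ELSE → 2023
vin=M94: doors < 4 or year <= 2008 → 2013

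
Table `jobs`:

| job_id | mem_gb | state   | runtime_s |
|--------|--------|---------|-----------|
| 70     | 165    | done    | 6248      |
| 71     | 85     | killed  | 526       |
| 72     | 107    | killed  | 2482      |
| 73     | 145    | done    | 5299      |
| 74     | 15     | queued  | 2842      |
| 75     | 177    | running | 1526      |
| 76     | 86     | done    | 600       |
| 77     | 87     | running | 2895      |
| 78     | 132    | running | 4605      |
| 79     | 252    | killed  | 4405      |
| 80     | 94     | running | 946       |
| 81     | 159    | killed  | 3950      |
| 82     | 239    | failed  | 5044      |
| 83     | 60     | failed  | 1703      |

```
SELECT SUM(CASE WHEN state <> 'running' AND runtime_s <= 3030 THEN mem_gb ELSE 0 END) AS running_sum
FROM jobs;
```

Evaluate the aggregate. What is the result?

job_id=70: ✗
job_id=71: ✓ → 85
job_id=72: ✓ → 107
job_id=73: ✗
job_id=74: ✓ → 15
job_id=75: ✗
job_id=76: ✓ → 86
job_id=77: ✗
job_id=78: ✗
job_id=79: ✗
job_id=80: ✗
job_id=81: ✗
job_id=82: ✗
job_id=83: ✓ → 60
running_sum = 85 + 107 + 15 + 86 + 60 = 353

353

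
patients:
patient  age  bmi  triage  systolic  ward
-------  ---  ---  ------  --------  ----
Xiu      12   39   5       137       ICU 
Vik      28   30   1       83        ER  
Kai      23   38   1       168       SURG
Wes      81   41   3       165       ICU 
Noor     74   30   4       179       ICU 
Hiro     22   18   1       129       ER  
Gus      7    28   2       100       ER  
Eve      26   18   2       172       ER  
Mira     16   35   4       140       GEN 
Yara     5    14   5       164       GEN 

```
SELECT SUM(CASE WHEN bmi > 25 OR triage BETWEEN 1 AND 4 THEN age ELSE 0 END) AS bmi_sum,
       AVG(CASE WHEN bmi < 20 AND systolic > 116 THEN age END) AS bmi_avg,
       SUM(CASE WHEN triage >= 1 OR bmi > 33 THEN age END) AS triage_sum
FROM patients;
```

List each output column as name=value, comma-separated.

[bmi_sum: bmi > 25 OR triage BETWEEN 1 AND 4]
patient=Xiu: ✓ → 12
patient=Vik: ✓ → 28
patient=Kai: ✓ → 23
patient=Wes: ✓ → 81
patient=Noor: ✓ → 74
patient=Hiro: ✓ → 22
patient=Gus: ✓ → 7
patient=Eve: ✓ → 26
patient=Mira: ✓ → 16
patient=Yara: ✗
bmi_sum = 12 + 28 + 23 + 81 + 74 + 22 + 7 + 26 + 16 = 289
—
[bmi_avg: bmi < 20 AND systolic > 116]
patient=Xiu: ✗
patient=Vik: ✗
patient=Kai: ✗
patient=Wes: ✗
patient=Noor: ✗
patient=Hiro: ✓ → 22
patient=Gus: ✗
patient=Eve: ✓ → 26
patient=Mira: ✗
patient=Yara: ✓ → 5
bmi_avg = (22 + 26 + 5) / 3 = 17.6666666667
—
[triage_sum: triage >= 1 OR bmi > 33]
patient=Xiu: ✓ → 12
patient=Vik: ✓ → 28
patient=Kai: ✓ → 23
patient=Wes: ✓ → 81
patient=Noor: ✓ → 74
patient=Hiro: ✓ → 22
patient=Gus: ✓ → 7
patient=Eve: ✓ → 26
patient=Mira: ✓ → 16
patient=Yara: ✓ → 5
triage_sum = 12 + 28 + 23 + 81 + 74 + 22 + 7 + 26 + 16 + 5 = 294

bmi_sum=289, bmi_avg=17.6666666667, triage_sum=294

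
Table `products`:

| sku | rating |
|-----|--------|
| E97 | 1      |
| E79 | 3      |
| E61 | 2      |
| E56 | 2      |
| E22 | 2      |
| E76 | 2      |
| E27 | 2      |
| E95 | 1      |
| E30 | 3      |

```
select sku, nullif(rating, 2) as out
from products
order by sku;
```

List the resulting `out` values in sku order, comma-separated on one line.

sku=E22: rating=2 vs 2: equal → NULL
sku=E27: rating=2 vs 2: equal → NULL
sku=E30: rating=3 vs 2: differ → 3
sku=E56: rating=2 vs 2: equal → NULL
sku=E61: rating=2 vs 2: equal → NULL
sku=E76: rating=2 vs 2: equal → NULL
sku=E79: rating=3 vs 2: differ → 3
sku=E95: rating=1 vs 2: differ → 1
sku=E97: rating=1 vs 2: differ → 1

NULL, NULL, 3, NULL, NULL, NULL, 3, 1, 1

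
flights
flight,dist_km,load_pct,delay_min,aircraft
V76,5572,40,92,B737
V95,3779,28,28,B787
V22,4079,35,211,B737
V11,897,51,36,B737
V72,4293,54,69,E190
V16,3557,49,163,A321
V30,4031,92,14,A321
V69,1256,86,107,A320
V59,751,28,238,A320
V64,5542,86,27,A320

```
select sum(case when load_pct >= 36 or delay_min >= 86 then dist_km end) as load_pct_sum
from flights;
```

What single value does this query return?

flight=V76: ✓ → 5572
flight=V95: ✗
flight=V22: ✓ → 4079
flight=V11: ✓ → 897
flight=V72: ✓ → 4293
flight=V16: ✓ → 3557
flight=V30: ✓ → 4031
flight=V69: ✓ → 1256
flight=V59: ✓ → 751
flight=V64: ✓ → 5542
load_pct_sum = 5572 + 4079 + 897 + 4293 + 3557 + 4031 + 1256 + 751 + 5542 = 29978

29978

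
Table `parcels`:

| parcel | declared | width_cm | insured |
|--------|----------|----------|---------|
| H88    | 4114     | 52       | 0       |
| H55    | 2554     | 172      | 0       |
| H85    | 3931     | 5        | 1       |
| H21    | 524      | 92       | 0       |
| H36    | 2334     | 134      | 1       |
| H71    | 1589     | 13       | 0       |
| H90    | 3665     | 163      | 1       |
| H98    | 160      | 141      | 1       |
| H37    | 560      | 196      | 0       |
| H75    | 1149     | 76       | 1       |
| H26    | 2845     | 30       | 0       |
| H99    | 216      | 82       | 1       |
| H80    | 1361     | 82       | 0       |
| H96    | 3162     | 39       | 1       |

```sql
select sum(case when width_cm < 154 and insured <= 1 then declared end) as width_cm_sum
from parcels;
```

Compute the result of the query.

21385

parcel=H88: ✓ → 4114
parcel=H55: ✗
parcel=H85: ✓ → 3931
parcel=H21: ✓ → 524
parcel=H36: ✓ → 2334
parcel=H71: ✓ → 1589
parcel=H90: ✗
parcel=H98: ✓ → 160
parcel=H37: ✗
parcel=H75: ✓ → 1149
parcel=H26: ✓ → 2845
parcel=H99: ✓ → 216
parcel=H80: ✓ → 1361
parcel=H96: ✓ → 3162
width_cm_sum = 4114 + 3931 + 524 + 2334 + 1589 + 160 + 1149 + 2845 + 216 + 1361 + 3162 = 21385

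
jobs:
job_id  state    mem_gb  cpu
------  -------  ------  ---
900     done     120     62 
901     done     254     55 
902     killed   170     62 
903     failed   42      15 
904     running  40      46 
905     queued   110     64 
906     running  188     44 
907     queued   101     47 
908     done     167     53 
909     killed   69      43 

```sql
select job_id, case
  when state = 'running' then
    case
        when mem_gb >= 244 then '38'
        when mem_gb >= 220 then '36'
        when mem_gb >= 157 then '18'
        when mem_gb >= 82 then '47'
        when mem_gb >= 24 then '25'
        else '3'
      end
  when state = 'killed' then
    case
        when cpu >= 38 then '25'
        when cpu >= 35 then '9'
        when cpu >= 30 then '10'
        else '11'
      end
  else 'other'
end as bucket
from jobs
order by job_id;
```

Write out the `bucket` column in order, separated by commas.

other, other, 25, other, 25, other, 18, other, other, 25

job_id=900: state='done' → outer ELSE → other
job_id=901: state='done' → outer ELSE → other
job_id=902: state='killed' → inner[cpu >= 38] → 25
job_id=903: state='failed' → outer ELSE → other
job_id=904: state='running' → inner[mem_gb >= 24] → 25
job_id=905: state='queued' → outer ELSE → other
job_id=906: state='running' → inner[mem_gb >= 157] → 18
job_id=907: state='queued' → outer ELSE → other
job_id=908: state='done' → outer ELSE → other
job_id=909: state='killed' → inner[cpu >= 38] → 25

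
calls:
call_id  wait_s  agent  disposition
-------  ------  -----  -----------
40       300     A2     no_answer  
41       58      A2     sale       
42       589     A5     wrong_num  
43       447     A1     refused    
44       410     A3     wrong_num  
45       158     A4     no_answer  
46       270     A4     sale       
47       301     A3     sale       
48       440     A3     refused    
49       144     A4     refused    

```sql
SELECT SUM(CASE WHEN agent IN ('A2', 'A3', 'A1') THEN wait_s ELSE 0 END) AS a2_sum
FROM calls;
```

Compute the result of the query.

1956

call_id=40: ✓ → 300
call_id=41: ✓ → 58
call_id=42: ✗
call_id=43: ✓ → 447
call_id=44: ✓ → 410
call_id=45: ✗
call_id=46: ✗
call_id=47: ✓ → 301
call_id=48: ✓ → 440
call_id=49: ✗
a2_sum = 300 + 58 + 447 + 410 + 301 + 440 = 1956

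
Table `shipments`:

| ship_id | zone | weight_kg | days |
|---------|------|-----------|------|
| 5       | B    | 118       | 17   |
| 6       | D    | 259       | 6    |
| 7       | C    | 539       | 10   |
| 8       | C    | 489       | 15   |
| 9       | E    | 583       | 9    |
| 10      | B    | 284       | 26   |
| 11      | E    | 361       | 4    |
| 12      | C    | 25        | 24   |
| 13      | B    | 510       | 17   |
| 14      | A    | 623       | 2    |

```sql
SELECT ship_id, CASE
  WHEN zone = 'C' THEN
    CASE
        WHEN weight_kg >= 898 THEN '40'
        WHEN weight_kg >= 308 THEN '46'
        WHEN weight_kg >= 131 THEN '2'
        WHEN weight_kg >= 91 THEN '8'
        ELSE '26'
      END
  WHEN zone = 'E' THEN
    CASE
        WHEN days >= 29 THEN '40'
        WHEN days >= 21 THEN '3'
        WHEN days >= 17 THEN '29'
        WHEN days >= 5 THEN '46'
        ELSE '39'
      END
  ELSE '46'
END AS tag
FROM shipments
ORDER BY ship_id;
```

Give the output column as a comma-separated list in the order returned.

ship_id=5: zone='B' → outer ELSE → 46
ship_id=6: zone='D' → outer ELSE → 46
ship_id=7: zone='C' → inner[weight_kg >= 308] → 46
ship_id=8: zone='C' → inner[weight_kg >= 308] → 46
ship_id=9: zone='E' → inner[days >= 5] → 46
ship_id=10: zone='B' → outer ELSE → 46
ship_id=11: zone='E' → inner[ELSE] → 39
ship_id=12: zone='C' → inner[ELSE] → 26
ship_id=13: zone='B' → outer ELSE → 46
ship_id=14: zone='A' → outer ELSE → 46

46, 46, 46, 46, 46, 46, 39, 26, 46, 46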